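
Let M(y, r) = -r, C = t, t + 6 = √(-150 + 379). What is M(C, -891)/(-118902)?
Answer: -297/39634 ≈ -0.0074936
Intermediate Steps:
t = -6 + √229 (t = -6 + √(-150 + 379) = -6 + √229 ≈ 9.1328)
C = -6 + √229 ≈ 9.1328
M(C, -891)/(-118902) = -1*(-891)/(-118902) = 891*(-1/118902) = -297/39634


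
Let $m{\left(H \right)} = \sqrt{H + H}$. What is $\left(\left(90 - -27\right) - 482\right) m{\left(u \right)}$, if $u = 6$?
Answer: $- 730 \sqrt{3} \approx -1264.4$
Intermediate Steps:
$m{\left(H \right)} = \sqrt{2} \sqrt{H}$ ($m{\left(H \right)} = \sqrt{2 H} = \sqrt{2} \sqrt{H}$)
$\left(\left(90 - -27\right) - 482\right) m{\left(u \right)} = \left(\left(90 - -27\right) - 482\right) \sqrt{2} \sqrt{6} = \left(\left(90 + 27\right) - 482\right) 2 \sqrt{3} = \left(117 - 482\right) 2 \sqrt{3} = - 365 \cdot 2 \sqrt{3} = - 730 \sqrt{3}$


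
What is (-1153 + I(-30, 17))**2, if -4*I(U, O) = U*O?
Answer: 4206601/4 ≈ 1.0517e+6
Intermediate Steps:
I(U, O) = -O*U/4 (I(U, O) = -U*O/4 = -O*U/4)
(-1153 + I(-30, 17))**2 = (-1153 - 1/4*17*(-30))**2 = (-1153 + 255/2)**2 = (-2051/2)**2 = 4206601/4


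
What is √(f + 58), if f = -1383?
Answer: 5*I*√53 ≈ 36.401*I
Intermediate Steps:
√(f + 58) = √(-1383 + 58) = √(-1325) = 5*I*√53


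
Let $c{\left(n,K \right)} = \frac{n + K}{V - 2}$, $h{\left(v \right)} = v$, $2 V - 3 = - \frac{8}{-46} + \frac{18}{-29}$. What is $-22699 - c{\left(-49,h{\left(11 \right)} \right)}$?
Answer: $- \frac{21955227}{965} \approx -22752.0$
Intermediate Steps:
$V = \frac{1703}{1334}$ ($V = \frac{3}{2} + \frac{- \frac{8}{-46} + \frac{18}{-29}}{2} = \frac{3}{2} + \frac{\left(-8\right) \left(- \frac{1}{46}\right) + 18 \left(- \frac{1}{29}\right)}{2} = \frac{3}{2} + \frac{\frac{4}{23} - \frac{18}{29}}{2} = \frac{3}{2} + \frac{1}{2} \left(- \frac{298}{667}\right) = \frac{3}{2} - \frac{149}{667} = \frac{1703}{1334} \approx 1.2766$)
$c{\left(n,K \right)} = - \frac{1334 K}{965} - \frac{1334 n}{965}$ ($c{\left(n,K \right)} = \frac{n + K}{\frac{1703}{1334} - 2} = \frac{K + n}{- \frac{965}{1334}} = \left(K + n\right) \left(- \frac{1334}{965}\right) = - \frac{1334 K}{965} - \frac{1334 n}{965}$)
$-22699 - c{\left(-49,h{\left(11 \right)} \right)} = -22699 - \left(\left(- \frac{1334}{965}\right) 11 - - \frac{65366}{965}\right) = -22699 - \left(- \frac{14674}{965} + \frac{65366}{965}\right) = -22699 - \frac{50692}{965} = - \frac{21955227}{965}$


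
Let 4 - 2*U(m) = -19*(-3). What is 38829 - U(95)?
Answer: 77711/2 ≈ 38856.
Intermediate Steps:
U(m) = -53/2 (U(m) = 2 - (-19)*(-3)/2 = 2 - 1/2*57 = 2 - 57/2 = -53/2)
38829 - U(95) = 38829 - 1*(-53/2) = 38829 + 53/2 = 77711/2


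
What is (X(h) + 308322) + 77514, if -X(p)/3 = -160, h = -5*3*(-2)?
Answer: 386316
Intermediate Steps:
h = 30 (h = -15*(-2) = 30)
X(p) = 480 (X(p) = -3*(-160) = 480)
(X(h) + 308322) + 77514 = (480 + 308322) + 77514 = 308802 + 77514 = 386316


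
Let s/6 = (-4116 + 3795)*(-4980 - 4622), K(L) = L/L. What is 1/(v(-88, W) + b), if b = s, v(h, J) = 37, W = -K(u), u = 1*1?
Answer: 1/18493489 ≈ 5.4073e-8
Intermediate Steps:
u = 1
K(L) = 1
W = -1 (W = -1*1 = -1)
s = 18493452 (s = 6*((-4116 + 3795)*(-4980 - 4622)) = 6*(-321*(-9602)) = 6*3082242 = 18493452)
b = 18493452
1/(v(-88, W) + b) = 1/(37 + 18493452) = 1/18493489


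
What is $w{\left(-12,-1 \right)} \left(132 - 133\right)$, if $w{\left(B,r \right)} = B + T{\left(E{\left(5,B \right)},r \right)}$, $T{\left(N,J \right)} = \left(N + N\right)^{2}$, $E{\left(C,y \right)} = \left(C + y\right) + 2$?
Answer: $-88$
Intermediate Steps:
$E{\left(C,y \right)} = 2 + C + y$
$T{\left(N,J \right)} = 4 N^{2}$ ($T{\left(N,J \right)} = \left(2 N\right)^{2} = 4 N^{2}$)
$w{\left(B,r \right)} = B + 4 \left(7 + B\right)^{2}$ ($w{\left(B,r \right)} = B + 4 \left(2 + 5 + B\right)^{2} = B + 4 \left(7 + B\right)^{2}$)
$w{\left(-12,-1 \right)} \left(132 - 133\right) = \left(-12 + 4 \left(7 - 12\right)^{2}\right) \left(132 - 133\right) = \left(-12 + 4 \left(-5\right)^{2}\right) \left(-1\right) = \left(-12 + 4 \cdot 25\right) \left(-1\right) = \left(-12 + 100\right) \left(-1\right) = 88 \left(-1\right) = -88$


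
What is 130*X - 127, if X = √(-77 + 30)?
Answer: -127 + 130*I*√47 ≈ -127.0 + 891.24*I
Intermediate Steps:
X = I*√47 (X = √(-47) = I*√47 ≈ 6.8557*I)
130*X - 127 = 130*(I*√47) - 127 = 130*I*√47 - 127 = -127 + 130*I*√47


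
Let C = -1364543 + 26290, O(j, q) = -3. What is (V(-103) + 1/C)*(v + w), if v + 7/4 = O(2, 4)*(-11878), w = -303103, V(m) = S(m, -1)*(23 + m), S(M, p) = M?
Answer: -11797818866377877/5353012 ≈ -2.2040e+9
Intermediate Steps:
V(m) = m*(23 + m)
C = -1338253
v = 142529/4 (v = -7/4 - 3*(-11878) = -7/4 + 35634 = 142529/4 ≈ 35632.)
(V(-103) + 1/C)*(v + w) = (-103*(23 - 103) + 1/(-1338253))*(142529/4 - 303103) = (-103*(-80) - 1/1338253)*(-1069883/4) = (8240 - 1/1338253)*(-1069883/4) = (11027204719/1338253)*(-1069883/4) = -11797818866377877/5353012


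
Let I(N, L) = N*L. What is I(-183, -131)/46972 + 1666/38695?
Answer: 1005890587/1817581540 ≈ 0.55342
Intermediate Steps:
I(N, L) = L*N
I(-183, -131)/46972 + 1666/38695 = -131*(-183)/46972 + 1666/38695 = 23973*(1/46972) + 1666*(1/38695) = 23973/46972 + 1666/38695 = 1005890587/1817581540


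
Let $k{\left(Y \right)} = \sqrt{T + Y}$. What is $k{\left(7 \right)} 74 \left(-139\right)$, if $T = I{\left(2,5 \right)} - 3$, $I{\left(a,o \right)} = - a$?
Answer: $- 10286 \sqrt{2} \approx -14547.0$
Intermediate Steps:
$T = -5$ ($T = \left(-1\right) 2 - 3 = -2 - 3 = -5$)
$k{\left(Y \right)} = \sqrt{-5 + Y}$
$k{\left(7 \right)} 74 \left(-139\right) = \sqrt{-5 + 7} \cdot 74 \left(-139\right) = \sqrt{2} \cdot 74 \left(-139\right) = 74 \sqrt{2} \left(-139\right) = - 10286 \sqrt{2}$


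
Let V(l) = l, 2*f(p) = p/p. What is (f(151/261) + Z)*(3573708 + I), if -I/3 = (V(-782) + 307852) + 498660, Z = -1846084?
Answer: -2135028797253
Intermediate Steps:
f(p) = ½ (f(p) = (p/p)/2 = (½)*1 = ½)
I = -2417190 (I = -3*((-782 + 307852) + 498660) = -3*(307070 + 498660) = -3*805730 = -2417190)
(f(151/261) + Z)*(3573708 + I) = (½ - 1846084)*(3573708 - 2417190) = -3692167/2*1156518 = -2135028797253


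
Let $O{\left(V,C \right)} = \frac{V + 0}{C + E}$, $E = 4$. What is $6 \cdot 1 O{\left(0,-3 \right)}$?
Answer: $0$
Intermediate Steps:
$O{\left(V,C \right)} = \frac{V}{4 + C}$ ($O{\left(V,C \right)} = \frac{V + 0}{C + 4} = \frac{V}{4 + C}$)
$6 \cdot 1 O{\left(0,-3 \right)} = 6 \cdot 1 \frac{0}{4 - 3} = 6 \cdot \frac{0}{1} = 6 \cdot 0 \cdot 1 = 6 \cdot 0 = 0$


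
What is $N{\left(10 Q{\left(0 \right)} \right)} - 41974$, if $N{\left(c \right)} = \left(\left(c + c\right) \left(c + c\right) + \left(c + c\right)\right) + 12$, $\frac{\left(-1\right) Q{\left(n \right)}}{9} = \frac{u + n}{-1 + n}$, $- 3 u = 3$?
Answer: $-9742$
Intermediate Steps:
$u = -1$ ($u = \left(- \frac{1}{3}\right) 3 = -1$)
$Q{\left(n \right)} = -9$ ($Q{\left(n \right)} = - 9 \frac{-1 + n}{-1 + n} = \left(-9\right) 1 = -9$)
$N{\left(c \right)} = 12 + 2 c + 4 c^{2}$ ($N{\left(c \right)} = \left(2 c 2 c + 2 c\right) + 12 = \left(4 c^{2} + 2 c\right) + 12 = \left(2 c + 4 c^{2}\right) + 12 = 12 + 2 c + 4 c^{2}$)
$N{\left(10 Q{\left(0 \right)} \right)} - 41974 = \left(12 + 2 \cdot 10 \left(-9\right) + 4 \left(10 \left(-9\right)\right)^{2}\right) - 41974 = \left(12 + 2 \left(-90\right) + 4 \left(-90\right)^{2}\right) - 41974 = \left(12 - 180 + 4 \cdot 8100\right) - 41974 = \left(12 - 180 + 32400\right) - 41974 = 32232 - 41974 = -9742$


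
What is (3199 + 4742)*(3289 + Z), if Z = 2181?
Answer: 43437270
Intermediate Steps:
(3199 + 4742)*(3289 + Z) = (3199 + 4742)*(3289 + 2181) = 7941*5470 = 43437270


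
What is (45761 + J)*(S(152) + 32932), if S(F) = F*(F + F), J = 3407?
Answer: 3891155520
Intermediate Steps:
S(F) = 2*F² (S(F) = F*(2*F) = 2*F²)
(45761 + J)*(S(152) + 32932) = (45761 + 3407)*(2*152² + 32932) = 49168*(2*23104 + 32932) = 49168*(46208 + 32932) = 49168*79140 = 3891155520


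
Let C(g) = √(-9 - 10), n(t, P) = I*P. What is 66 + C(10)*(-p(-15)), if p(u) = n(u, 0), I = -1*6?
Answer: 66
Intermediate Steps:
I = -6
n(t, P) = -6*P
p(u) = 0 (p(u) = -6*0 = 0)
C(g) = I*√19 (C(g) = √(-19) = I*√19)
66 + C(10)*(-p(-15)) = 66 + (I*√19)*(-1*0) = 66 + (I*√19)*0 = 66 + 0 = 66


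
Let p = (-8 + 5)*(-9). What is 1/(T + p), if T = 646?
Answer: 1/673 ≈ 0.0014859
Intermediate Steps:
p = 27 (p = -3*(-9) = 27)
1/(T + p) = 1/(646 + 27) = 1/673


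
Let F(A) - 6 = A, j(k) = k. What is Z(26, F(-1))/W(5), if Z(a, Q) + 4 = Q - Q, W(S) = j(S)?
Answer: -⅘ ≈ -0.80000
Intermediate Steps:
W(S) = S
F(A) = 6 + A
Z(a, Q) = -4 (Z(a, Q) = -4 + (Q - Q) = -4 + 0 = -4)
Z(26, F(-1))/W(5) = -4/5 = -4*⅕ = -⅘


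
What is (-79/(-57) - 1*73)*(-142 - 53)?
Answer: 265330/19 ≈ 13965.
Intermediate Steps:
(-79/(-57) - 1*73)*(-142 - 53) = (-79*(-1/57) - 73)*(-195) = (79/57 - 73)*(-195) = -4082/57*(-195) = 265330/19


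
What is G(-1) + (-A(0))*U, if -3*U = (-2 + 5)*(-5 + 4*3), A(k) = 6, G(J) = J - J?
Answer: 42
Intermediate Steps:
G(J) = 0
U = -7 (U = -(-2 + 5)*(-5 + 4*3)/3 = -(-5 + 12) = -7 ≈ -7.0000)
G(-1) + (-A(0))*U = 0 - 1*6*(-7) = 0 - 6*(-7) = 0 + 42 = 42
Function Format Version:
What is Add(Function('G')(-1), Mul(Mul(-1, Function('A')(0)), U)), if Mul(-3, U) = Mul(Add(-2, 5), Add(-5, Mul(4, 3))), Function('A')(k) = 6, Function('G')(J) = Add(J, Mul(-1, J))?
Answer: 42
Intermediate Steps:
Function('G')(J) = 0
U = -7 (U = Mul(Rational(-1, 3), Mul(Add(-2, 5), Add(-5, Mul(4, 3)))) = Mul(Rational(-1, 3), Mul(3, Add(-5, 12))) = Mul(Rational(-1, 3), Mul(3, 7)) = Mul(Rational(-1, 3), 21) = -7)
Add(Function('G')(-1), Mul(Mul(-1, Function('A')(0)), U)) = Add(0, Mul(Mul(-1, 6), -7)) = Add(0, Mul(-6, -7)) = Add(0, 42) = 42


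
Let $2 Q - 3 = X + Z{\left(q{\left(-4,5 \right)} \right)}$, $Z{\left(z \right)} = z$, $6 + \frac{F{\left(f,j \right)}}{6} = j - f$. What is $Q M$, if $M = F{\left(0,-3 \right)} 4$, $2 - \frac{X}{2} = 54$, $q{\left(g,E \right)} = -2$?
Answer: $11124$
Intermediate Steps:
$F{\left(f,j \right)} = -36 - 6 f + 6 j$ ($F{\left(f,j \right)} = -36 + 6 \left(j - f\right) = -36 - \left(- 6 j + 6 f\right) = -36 - 6 f + 6 j$)
$X = -104$ ($X = 4 - 108 = -104$)
$Q = - \frac{103}{2}$ ($Q = \frac{3}{2} + \frac{-104 - 2}{2} = \frac{3}{2} + \frac{1}{2} \left(-106\right) = \frac{3}{2} - 53 = - \frac{103}{2} \approx -51.5$)
$M = -216$ ($M = \left(-36 - 0 + 6 \left(-3\right)\right) 4 = \left(-36 + 0 - 18\right) 4 = \left(-54\right) 4 = -216$)
$Q M = \left(- \frac{103}{2}\right) \left(-216\right) = 11124$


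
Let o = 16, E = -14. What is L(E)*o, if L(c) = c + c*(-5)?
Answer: 896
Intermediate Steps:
L(c) = -4*c (L(c) = c - 5*c = -4*c)
L(E)*o = -4*(-14)*16 = 56*16 = 896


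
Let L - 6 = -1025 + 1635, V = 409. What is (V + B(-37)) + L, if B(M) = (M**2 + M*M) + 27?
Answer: 3790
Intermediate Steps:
B(M) = 27 + 2*M**2 (B(M) = (M**2 + M**2) + 27 = 2*M**2 + 27 = 27 + 2*M**2)
L = 616 (L = 6 + (-1025 + 1635) = 6 + 610 = 616)
(V + B(-37)) + L = (409 + (27 + 2*(-37)**2)) + 616 = (409 + (27 + 2*1369)) + 616 = (409 + (27 + 2738)) + 616 = (409 + 2765) + 616 = 3174 + 616 = 3790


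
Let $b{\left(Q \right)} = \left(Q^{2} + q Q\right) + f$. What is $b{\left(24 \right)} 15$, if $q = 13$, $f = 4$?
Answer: $13380$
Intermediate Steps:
$b{\left(Q \right)} = 4 + Q^{2} + 13 Q$ ($b{\left(Q \right)} = \left(Q^{2} + 13 Q\right) + 4 = 4 + Q^{2} + 13 Q$)
$b{\left(24 \right)} 15 = \left(4 + 24^{2} + 13 \cdot 24\right) 15 = \left(4 + 576 + 312\right) 15 = 892 \cdot 15 = 13380$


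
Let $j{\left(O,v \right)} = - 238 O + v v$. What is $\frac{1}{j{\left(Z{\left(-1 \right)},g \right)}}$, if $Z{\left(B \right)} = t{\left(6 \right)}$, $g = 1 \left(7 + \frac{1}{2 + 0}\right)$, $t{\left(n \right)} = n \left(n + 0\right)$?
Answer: $- \frac{4}{34047} \approx -0.00011748$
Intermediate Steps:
$t{\left(n \right)} = n^{2}$ ($t{\left(n \right)} = n n = n^{2}$)
$g = \frac{15}{2}$ ($g = 1 \left(7 + \frac{1}{2}\right) = 1 \cdot \frac{15}{2} = \frac{15}{2} \approx 7.5$)
$Z{\left(B \right)} = 36$ ($Z{\left(B \right)} = 6^{2} = 36$)
$j{\left(O,v \right)} = v^{2} - 238 O$ ($j{\left(O,v \right)} = - 238 O + v^{2} = v^{2} - 238 O$)
$\frac{1}{j{\left(Z{\left(-1 \right)},g \right)}} = \frac{1}{\left(\frac{15}{2}\right)^{2} - 8568} = \frac{1}{\frac{225}{4} - 8568} = \frac{1}{- \frac{34047}{4}} = - \frac{4}{34047}$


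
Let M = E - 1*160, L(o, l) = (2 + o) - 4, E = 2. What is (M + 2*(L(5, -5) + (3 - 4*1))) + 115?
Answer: -39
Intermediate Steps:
L(o, l) = -2 + o
M = -158 (M = 2 - 1*160 = 2 - 160 = -158)
(M + 2*(L(5, -5) + (3 - 4*1))) + 115 = (-158 + 2*((-2 + 5) + (3 - 4*1))) + 115 = (-158 + 2*(3 + (3 - 4))) + 115 = (-158 + 2*(3 - 1)) + 115 = (-158 + 2*2) + 115 = (-158 + 4) + 115 = -154 + 115 = -39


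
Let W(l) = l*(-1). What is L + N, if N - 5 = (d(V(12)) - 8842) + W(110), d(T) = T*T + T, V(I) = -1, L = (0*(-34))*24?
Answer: -8947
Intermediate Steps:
L = 0 (L = 0*24 = 0)
W(l) = -l
d(T) = T + T² (d(T) = T² + T = T + T²)
N = -8947 (N = 5 + ((-(1 - 1) - 8842) - 1*110) = 5 + ((-1*0 - 8842) - 110) = 5 + ((0 - 8842) - 110) = 5 + (-8842 - 110) = 5 - 8952 = -8947)
L + N = 0 - 8947 = -8947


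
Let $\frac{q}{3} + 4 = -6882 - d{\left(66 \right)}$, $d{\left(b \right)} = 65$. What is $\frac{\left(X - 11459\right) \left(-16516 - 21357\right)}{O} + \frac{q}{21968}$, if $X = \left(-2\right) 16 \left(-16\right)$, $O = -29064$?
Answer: $- \frac{379518545425}{26603248} \approx -14266.0$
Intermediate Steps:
$X = 512$ ($X = \left(-32\right) \left(-16\right) = 512$)
$q = -20853$ ($q = -12 + 3 \left(-6882 - 65\right) = -12 + 3 \left(-6947\right) = -12 - 20841 = -20853$)
$\frac{\left(X - 11459\right) \left(-16516 - 21357\right)}{O} + \frac{q}{21968} = \frac{\left(512 - 11459\right) \left(-16516 - 21357\right)}{-29064} - \frac{20853}{21968} = \left(-10947\right) \left(-37873\right) \left(- \frac{1}{29064}\right) - \frac{20853}{21968} = 414595731 \left(- \frac{1}{29064}\right) - \frac{20853}{21968} = - \frac{138198577}{9688} - \frac{20853}{21968} = - \frac{379518545425}{26603248}$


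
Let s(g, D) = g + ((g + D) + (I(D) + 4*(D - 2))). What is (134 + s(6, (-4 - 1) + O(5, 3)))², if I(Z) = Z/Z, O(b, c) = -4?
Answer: 8836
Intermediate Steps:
I(Z) = 1
s(g, D) = -7 + 2*g + 5*D (s(g, D) = g + ((g + D) + (1 + 4*(D - 2))) = g + ((D + g) + (1 + 4*(-2 + D))) = g + ((D + g) + (1 + (-8 + 4*D))) = g + ((D + g) + (-7 + 4*D)) = g + (-7 + g + 5*D) = -7 + 2*g + 5*D)
(134 + s(6, (-4 - 1) + O(5, 3)))² = (134 + (-7 + 2*6 + 5*((-4 - 1) - 4)))² = (134 + (-7 + 12 + 5*(-5 - 4)))² = (134 + (-7 + 12 + 5*(-9)))² = (134 + (-7 + 12 - 45))² = (134 - 40)² = 94² = 8836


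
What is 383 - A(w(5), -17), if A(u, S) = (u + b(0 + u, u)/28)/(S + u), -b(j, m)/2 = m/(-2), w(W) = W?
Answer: 128833/336 ≈ 383.43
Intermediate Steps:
b(j, m) = m (b(j, m) = -2*m/(-2) = -2*m*(-1)/2 = -(-1)*m = m)
A(u, S) = 29*u/(28*(S + u)) (A(u, S) = (u + u/28)/(S + u) = (29*u/28)/(S + u) = 29*u/(28*(S + u)))
383 - A(w(5), -17) = 383 - 29*5/(28*(-17 + 5)) = 383 - 29*5/(28*(-12)) = 383 - 29*5*(-1)/(28*12) = 383 - 1*(-145/336) = 383 + 145/336 = 128833/336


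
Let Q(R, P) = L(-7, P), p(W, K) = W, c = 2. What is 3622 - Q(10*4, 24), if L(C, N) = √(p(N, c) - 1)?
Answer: 3622 - √23 ≈ 3617.2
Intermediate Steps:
L(C, N) = √(-1 + N) (L(C, N) = √(N - 1) = √(-1 + N))
Q(R, P) = √(-1 + P)
3622 - Q(10*4, 24) = 3622 - √(-1 + 24) = 3622 - √23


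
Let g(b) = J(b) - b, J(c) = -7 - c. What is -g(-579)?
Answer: -1151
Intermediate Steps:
g(b) = -7 - 2*b (g(b) = (-7 - b) - b = -7 - 2*b)
-g(-579) = -(-7 - 2*(-579)) = -(-7 + 1158) = -1*1151 = -1151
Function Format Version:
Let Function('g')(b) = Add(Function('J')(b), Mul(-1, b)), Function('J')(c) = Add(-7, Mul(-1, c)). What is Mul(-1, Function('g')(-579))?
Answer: -1151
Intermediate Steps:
Function('g')(b) = Add(-7, Mul(-2, b)) (Function('g')(b) = Add(Add(-7, Mul(-1, b)), Mul(-1, b)) = Add(-7, Mul(-2, b)))
Mul(-1, Function('g')(-579)) = Mul(-1, Add(-7, Mul(-2, -579))) = Mul(-1, Add(-7, 1158)) = Mul(-1, 1151) = -1151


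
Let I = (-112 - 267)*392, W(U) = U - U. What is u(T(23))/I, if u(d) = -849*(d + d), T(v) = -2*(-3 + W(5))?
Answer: 2547/37142 ≈ 0.068575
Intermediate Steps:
W(U) = 0
I = -148568 (I = -379*392 = -148568)
T(v) = 6 (T(v) = -2*(-3 + 0) = -2*(-3) = 6)
u(d) = -1698*d
u(T(23))/I = -1698*6/(-148568) = -10188*(-1/148568) = 2547/37142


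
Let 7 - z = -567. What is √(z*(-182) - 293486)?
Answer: I*√397954 ≈ 630.84*I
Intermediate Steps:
z = 574 (z = 7 - 1*(-567) = 7 + 567 = 574)
√(z*(-182) - 293486) = √(574*(-182) - 293486) = √(-104468 - 293486) = √(-397954) = I*√397954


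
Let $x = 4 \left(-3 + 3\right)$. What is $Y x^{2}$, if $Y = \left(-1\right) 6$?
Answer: $0$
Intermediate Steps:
$x = 0$ ($x = 4 \cdot 0 = 0$)
$Y = -6$
$Y x^{2} = - 6 \cdot 0^{2} = \left(-6\right) 0 = 0$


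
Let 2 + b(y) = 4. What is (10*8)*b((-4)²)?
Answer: 160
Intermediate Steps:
b(y) = 2 (b(y) = -2 + 4 = 2)
(10*8)*b((-4)²) = (10*8)*2 = 80*2 = 160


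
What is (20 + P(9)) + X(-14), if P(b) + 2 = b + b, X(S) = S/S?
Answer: 37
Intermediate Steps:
X(S) = 1
P(b) = -2 + 2*b (P(b) = -2 + (b + b) = -2 + 2*b)
(20 + P(9)) + X(-14) = (20 + (-2 + 2*9)) + 1 = (20 + (-2 + 18)) + 1 = (20 + 16) + 1 = 36 + 1 = 37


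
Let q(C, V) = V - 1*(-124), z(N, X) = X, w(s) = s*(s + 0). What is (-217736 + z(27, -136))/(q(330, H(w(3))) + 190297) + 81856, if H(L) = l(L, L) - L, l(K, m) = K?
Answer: 15586883504/190421 ≈ 81855.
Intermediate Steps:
w(s) = s² (w(s) = s*s = s²)
H(L) = 0 (H(L) = L - L = 0)
q(C, V) = 124 + V (q(C, V) = V + 124 = 124 + V)
(-217736 + z(27, -136))/(q(330, H(w(3))) + 190297) + 81856 = (-217736 - 136)/((124 + 0) + 190297) + 81856 = -217872/(124 + 190297) + 81856 = -217872/190421 + 81856 = 15586883504/190421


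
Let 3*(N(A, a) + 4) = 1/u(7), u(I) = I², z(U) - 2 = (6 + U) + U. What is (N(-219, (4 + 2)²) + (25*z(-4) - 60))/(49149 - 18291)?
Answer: -9407/4536126 ≈ -0.0020738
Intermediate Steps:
z(U) = 8 + 2*U (z(U) = 2 + ((6 + U) + U) = 2 + (6 + 2*U) = 8 + 2*U)
N(A, a) = -587/147 (N(A, a) = -4 + 1/(3*(7²)) = -4 + (⅓)/49 = -4 + (⅓)*(1/49) = -4 + 1/147 = -587/147)
(N(-219, (4 + 2)²) + (25*z(-4) - 60))/(49149 - 18291) = (-587/147 + (25*(8 + 2*(-4)) - 60))/(49149 - 18291) = (-587/147 + (25*(8 - 8) - 60))/30858 = (-587/147 + (25*0 - 60))*(1/30858) = (-587/147 + (0 - 60))*(1/30858) = (-587/147 - 60)*(1/30858) = -9407/147*1/30858 = -9407/4536126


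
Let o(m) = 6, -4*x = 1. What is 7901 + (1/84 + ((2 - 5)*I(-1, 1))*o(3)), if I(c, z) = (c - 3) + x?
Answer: 670111/84 ≈ 7977.5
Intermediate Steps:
x = -¼ (x = -¼*1 = -¼ ≈ -0.25000)
I(c, z) = -13/4 + c (I(c, z) = (c - 3) - ¼ = (-3 + c) - ¼ = -13/4 + c)
7901 + (1/84 + ((2 - 5)*I(-1, 1))*o(3)) = 7901 + (1/84 + ((2 - 5)*(-13/4 - 1))*6) = 7901 + (1/84 - 3*(-17/4)*6) = 7901 + (1/84 + (51/4)*6) = 7901 + (1/84 + 153/2) = 7901 + 6427/84 = 670111/84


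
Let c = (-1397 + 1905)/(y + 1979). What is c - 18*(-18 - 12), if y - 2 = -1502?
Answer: 259168/479 ≈ 541.06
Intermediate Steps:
y = -1500 (y = 2 - 1502 = -1500)
c = 508/479 (c = (-1397 + 1905)/(-1500 + 1979) = 508/479 ≈ 1.0605)
c - 18*(-18 - 12) = 508/479 - 18*(-18 - 12) = 508/479 - 18*(-30) = 508/479 - 1*(-540) = 508/479 + 540 = 259168/479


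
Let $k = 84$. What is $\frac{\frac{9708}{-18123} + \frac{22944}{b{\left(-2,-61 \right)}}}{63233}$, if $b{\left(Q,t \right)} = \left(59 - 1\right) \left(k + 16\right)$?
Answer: $\frac{14979488}{276943150925} \approx 5.4089 \cdot 10^{-5}$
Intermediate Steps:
$b{\left(Q,t \right)} = 5800$ ($b{\left(Q,t \right)} = \left(59 - 1\right) \left(84 + 16\right) = 58 \cdot 100 = 5800$)
$\frac{\frac{9708}{-18123} + \frac{22944}{b{\left(-2,-61 \right)}}}{63233} = \frac{\frac{9708}{-18123} + \frac{22944}{5800}}{63233} = \left(9708 \left(- \frac{1}{18123}\right) + 22944 \cdot \frac{1}{5800}\right) \frac{1}{63233} = \left(- \frac{3236}{6041} + \frac{2868}{725}\right) \frac{1}{63233} = \frac{14979488}{4379725} \cdot \frac{1}{63233} = \frac{14979488}{276943150925}$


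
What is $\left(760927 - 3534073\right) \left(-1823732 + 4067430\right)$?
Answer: $-6222102133908$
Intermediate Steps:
$\left(760927 - 3534073\right) \left(-1823732 + 4067430\right) = \left(760927 - 3534073\right) 2243698 = \left(-2773146\right) 2243698 = -6222102133908$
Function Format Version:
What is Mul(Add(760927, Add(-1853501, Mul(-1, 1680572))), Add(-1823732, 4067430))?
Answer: -6222102133908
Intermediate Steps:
Mul(Add(760927, Add(-1853501, Mul(-1, 1680572))), Add(-1823732, 4067430)) = Mul(Add(760927, Add(-1853501, -1680572)), 2243698) = Mul(Add(760927, -3534073), 2243698) = Mul(-2773146, 2243698) = -6222102133908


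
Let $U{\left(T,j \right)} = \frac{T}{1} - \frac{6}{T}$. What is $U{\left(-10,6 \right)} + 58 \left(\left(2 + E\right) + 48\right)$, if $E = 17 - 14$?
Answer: $\frac{15323}{5} \approx 3064.6$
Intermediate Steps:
$U{\left(T,j \right)} = T - \frac{6}{T}$ ($U{\left(T,j \right)} = T 1 - \frac{6}{T} = T - \frac{6}{T}$)
$E = 3$ ($E = 17 - 14 = 3$)
$U{\left(-10,6 \right)} + 58 \left(\left(2 + E\right) + 48\right) = \left(-10 - \frac{6}{-10}\right) + 58 \left(\left(2 + 3\right) + 48\right) = \left(-10 - - \frac{3}{5}\right) + 58 \left(5 + 48\right) = \left(-10 + \frac{3}{5}\right) + 58 \cdot 53 = - \frac{47}{5} + 3074 = \frac{15323}{5}$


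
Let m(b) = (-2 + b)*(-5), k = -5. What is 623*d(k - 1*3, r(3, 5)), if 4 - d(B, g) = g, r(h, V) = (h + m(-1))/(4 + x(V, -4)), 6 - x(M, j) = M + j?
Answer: 1246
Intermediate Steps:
x(M, j) = 6 - M - j (x(M, j) = 6 - (M + j) = 6 + (-M - j) = 6 - M - j)
m(b) = 10 - 5*b
r(h, V) = (15 + h)/(14 - V) (r(h, V) = (h + (10 - 5*(-1)))/(4 + (6 - V - 1*(-4))) = (h + (10 + 5))/(4 + (6 - V + 4)) = (h + 15)/(4 + (10 - V)) = (15 + h)/(14 - V))
d(B, g) = 4 - g
623*d(k - 1*3, r(3, 5)) = 623*(4 - (-15 - 1*3)/(-14 + 5)) = 623*(4 - (-15 - 3)/(-9)) = 623*(4 - (-1)*(-18)/9) = 623*(4 - 1*2) = 623*(4 - 2) = 623*2 = 1246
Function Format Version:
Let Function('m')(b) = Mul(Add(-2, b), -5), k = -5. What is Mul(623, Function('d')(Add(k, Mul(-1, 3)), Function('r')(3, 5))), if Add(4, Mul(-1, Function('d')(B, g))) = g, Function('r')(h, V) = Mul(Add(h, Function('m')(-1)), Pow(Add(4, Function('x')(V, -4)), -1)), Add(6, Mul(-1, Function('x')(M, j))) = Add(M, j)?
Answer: 1246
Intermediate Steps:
Function('x')(M, j) = Add(6, Mul(-1, M), Mul(-1, j)) (Function('x')(M, j) = Add(6, Mul(-1, Add(M, j))) = Add(6, Add(Mul(-1, M), Mul(-1, j))) = Add(6, Mul(-1, M), Mul(-1, j)))
Function('m')(b) = Add(10, Mul(-5, b))
Function('r')(h, V) = Mul(Pow(Add(14, Mul(-1, V)), -1), Add(15, h)) (Function('r')(h, V) = Mul(Add(h, Add(10, Mul(-5, -1))), Pow(Add(4, Add(6, Mul(-1, V), Mul(-1, -4))), -1)) = Mul(Add(h, Add(10, 5)), Pow(Add(4, Add(6, Mul(-1, V), 4)), -1)) = Mul(Add(h, 15), Pow(Add(4, Add(10, Mul(-1, V))), -1)) = Mul(Add(15, h), Pow(Add(14, Mul(-1, V)), -1)) = Mul(Pow(Add(14, Mul(-1, V)), -1), Add(15, h)))
Function('d')(B, g) = Add(4, Mul(-1, g))
Mul(623, Function('d')(Add(k, Mul(-1, 3)), Function('r')(3, 5))) = Mul(623, Add(4, Mul(-1, Mul(Pow(Add(-14, 5), -1), Add(-15, Mul(-1, 3)))))) = Mul(623, Add(4, Mul(-1, Mul(Pow(-9, -1), Add(-15, -3))))) = Mul(623, Add(4, Mul(-1, Mul(Rational(-1, 9), -18)))) = Mul(623, Add(4, Mul(-1, 2))) = Mul(623, Add(4, -2)) = Mul(623, 2) = 1246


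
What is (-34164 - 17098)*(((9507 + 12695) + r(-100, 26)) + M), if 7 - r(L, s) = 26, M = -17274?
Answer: -251645158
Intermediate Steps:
r(L, s) = -19 (r(L, s) = 7 - 1*26 = 7 - 26 = -19)
(-34164 - 17098)*(((9507 + 12695) + r(-100, 26)) + M) = (-34164 - 17098)*(((9507 + 12695) - 19) - 17274) = -51262*((22202 - 19) - 17274) = -51262*(22183 - 17274) = -51262*4909 = -251645158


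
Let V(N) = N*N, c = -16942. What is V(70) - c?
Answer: 21842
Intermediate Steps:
V(N) = N²
V(70) - c = 70² - 1*(-16942) = 4900 + 16942 = 21842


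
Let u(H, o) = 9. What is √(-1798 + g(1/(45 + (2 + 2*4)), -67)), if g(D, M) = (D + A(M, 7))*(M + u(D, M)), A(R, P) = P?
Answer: I*√6670290/55 ≈ 46.958*I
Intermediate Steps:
g(D, M) = (7 + D)*(9 + M) (g(D, M) = (D + 7)*(M + 9) = (7 + D)*(9 + M))
√(-1798 + g(1/(45 + (2 + 2*4)), -67)) = √(-1798 + (63 + 7*(-67) + 9/(45 + (2 + 2*4)) - 67/(45 + (2 + 2*4)))) = √(-1798 + (63 - 469 + 9/(45 + (2 + 8)) - 67/(45 + (2 + 8)))) = √(-1798 + (63 - 469 + 9/(45 + 10) - 67/(45 + 10))) = √(-1798 + (63 - 469 + 9/55 - 67/55)) = √(-1798 - 22388/55) = √(-121278/55) = I*√6670290/55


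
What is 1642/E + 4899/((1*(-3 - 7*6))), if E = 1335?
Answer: -28739/267 ≈ -107.64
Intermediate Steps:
1642/E + 4899/((1*(-3 - 7*6))) = 1642/1335 + 4899/((1*(-3 - 7*6))) = 1642*(1/1335) + 4899/((1*(-3 - 42))) = 1642/1335 + 4899/((1*(-45))) = 1642/1335 + 4899/(-45) = 1642/1335 + 4899*(-1/45) = 1642/1335 - 1633/15 = -28739/267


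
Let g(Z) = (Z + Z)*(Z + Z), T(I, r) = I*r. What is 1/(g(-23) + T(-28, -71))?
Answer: 1/4104 ≈ 0.00024366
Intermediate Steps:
g(Z) = 4*Z² (g(Z) = (2*Z)*(2*Z) = 4*Z²)
1/(g(-23) + T(-28, -71)) = 1/(4*(-23)² - 28*(-71)) = 1/(4*529 + 1988) = 1/(2116 + 1988) = 1/4104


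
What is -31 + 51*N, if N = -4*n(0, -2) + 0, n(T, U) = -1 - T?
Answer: 173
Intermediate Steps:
N = 4 (N = -4*(-1 - 1*0) + 0 = -4*(-1 + 0) + 0 = -4*(-1) + 0 = 4 + 0 = 4)
-31 + 51*N = -31 + 51*4 = -31 + 204 = 173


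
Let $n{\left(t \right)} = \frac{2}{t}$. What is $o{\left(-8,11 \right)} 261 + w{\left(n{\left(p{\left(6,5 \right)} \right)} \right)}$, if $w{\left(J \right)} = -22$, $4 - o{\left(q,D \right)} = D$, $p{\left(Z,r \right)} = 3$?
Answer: $-1849$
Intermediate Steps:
$o{\left(q,D \right)} = 4 - D$
$o{\left(-8,11 \right)} 261 + w{\left(n{\left(p{\left(6,5 \right)} \right)} \right)} = \left(4 - 11\right) 261 - 22 = \left(-7\right) 261 - 22 = -1827 - 22 = -1849$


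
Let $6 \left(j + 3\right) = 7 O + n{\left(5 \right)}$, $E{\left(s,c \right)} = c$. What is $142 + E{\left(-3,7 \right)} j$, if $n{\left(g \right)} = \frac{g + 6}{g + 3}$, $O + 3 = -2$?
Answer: $\frac{3925}{48} \approx 81.771$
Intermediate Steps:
$O = -5$ ($O = -3 - 2 = -5$)
$n{\left(g \right)} = \frac{6 + g}{3 + g}$
$j = - \frac{413}{48}$ ($j = -3 + \frac{7 \left(-5\right) + \frac{6 + 5}{3 + 5}}{6} = -3 + \frac{-35 + \frac{1}{8} \cdot 11}{6} = -3 + \frac{-35 + \frac{11}{8}}{6} = -3 + \frac{1}{6} \left(- \frac{269}{8}\right) = -3 - \frac{269}{48} = - \frac{413}{48} \approx -8.6042$)
$142 + E{\left(-3,7 \right)} j = 142 + 7 \left(- \frac{413}{48}\right) = 142 - \frac{2891}{48} = \frac{3925}{48}$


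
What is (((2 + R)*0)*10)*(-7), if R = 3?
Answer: 0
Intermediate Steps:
(((2 + R)*0)*10)*(-7) = (((2 + 3)*0)*10)*(-7) = ((5*0)*10)*(-7) = (0*10)*(-7) = 0*(-7) = 0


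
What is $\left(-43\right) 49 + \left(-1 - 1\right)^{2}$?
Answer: $-2103$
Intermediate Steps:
$\left(-43\right) 49 + \left(-1 - 1\right)^{2} = -2107 + \left(-2\right)^{2} = -2107 + 4 = -2103$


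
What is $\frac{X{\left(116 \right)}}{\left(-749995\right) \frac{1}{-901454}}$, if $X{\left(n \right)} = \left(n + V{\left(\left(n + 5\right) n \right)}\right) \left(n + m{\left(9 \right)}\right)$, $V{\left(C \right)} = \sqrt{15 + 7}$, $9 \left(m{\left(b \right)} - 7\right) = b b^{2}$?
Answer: $\frac{21332007456}{749995} + \frac{183896616 \sqrt{22}}{749995} \approx 29593.0$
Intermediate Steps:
$m{\left(b \right)} = 7 + \frac{b^{3}}{9}$ ($m{\left(b \right)} = 7 + \frac{b b^{2}}{9} = 7 + \frac{b^{3}}{9}$)
$V{\left(C \right)} = \sqrt{22}$
$X{\left(n \right)} = \left(88 + n\right) \left(n + \sqrt{22}\right)$ ($X{\left(n \right)} = \left(n + \sqrt{22}\right) \left(n + \left(7 + \frac{9^{3}}{9}\right)\right) = \left(n + \sqrt{22}\right) \left(n + \left(7 + \frac{1}{9} \cdot 729\right)\right) = \left(n + \sqrt{22}\right) \left(n + \left(7 + 81\right)\right) = \left(n + \sqrt{22}\right) \left(n + 88\right) = \left(n + \sqrt{22}\right) \left(88 + n\right) = \left(88 + n\right) \left(n + \sqrt{22}\right)$)
$\frac{X{\left(116 \right)}}{\left(-749995\right) \frac{1}{-901454}} = \frac{116^{2} + 88 \cdot 116 + 88 \sqrt{22} + 116 \sqrt{22}}{\left(-749995\right) \frac{1}{-901454}} = \frac{13456 + 10208 + 88 \sqrt{22} + 116 \sqrt{22}}{\left(-749995\right) \left(- \frac{1}{901454}\right)} = \frac{23664 + 204 \sqrt{22}}{\frac{749995}{901454}} = \left(23664 + 204 \sqrt{22}\right) \frac{901454}{749995} = \frac{21332007456}{749995} + \frac{183896616 \sqrt{22}}{749995}$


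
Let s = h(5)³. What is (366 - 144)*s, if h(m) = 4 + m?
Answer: 161838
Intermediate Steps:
s = 729 (s = (4 + 5)³ = 9³ = 729)
(366 - 144)*s = (366 - 144)*729 = 222*729 = 161838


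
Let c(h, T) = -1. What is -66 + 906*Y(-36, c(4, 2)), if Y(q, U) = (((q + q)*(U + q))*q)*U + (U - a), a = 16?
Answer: 86873556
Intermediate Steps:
Y(q, U) = -16 + U + 2*U*q**2*(U + q) (Y(q, U) = (((q + q)*(U + q))*q)*U + (U - 1*16) = (((2*q)*(U + q))*q)*U + (U - 16) = ((2*q*(U + q))*q)*U + (-16 + U) = (2*q**2*(U + q))*U + (-16 + U) = 2*U*q**2*(U + q) + (-16 + U) = -16 + U + 2*U*q**2*(U + q))
-66 + 906*Y(-36, c(4, 2)) = -66 + 906*(-16 - 1 + 2*(-1)*(-36)**3 + 2*(-1)**2*(-36)**2) = -66 + 906*(-16 - 1 + 2*(-1)*(-46656) + 2*1*1296) = -66 + 906*(-16 - 1 + 93312 + 2592) = -66 + 906*95887 = -66 + 86873622 = 86873556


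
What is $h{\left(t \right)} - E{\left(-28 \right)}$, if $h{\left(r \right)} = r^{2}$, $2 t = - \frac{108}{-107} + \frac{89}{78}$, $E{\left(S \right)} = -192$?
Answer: $\frac{53817684697}{278622864} \approx 193.16$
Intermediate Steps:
$t = \frac{17947}{16692}$ ($t = \frac{- \frac{108}{-107} + \frac{89}{78}}{2} = \frac{\left(-108\right) \left(- \frac{1}{107}\right) + 89 \cdot \frac{1}{78}}{2} = \frac{\frac{108}{107} + \frac{89}{78}}{2} = \frac{1}{2} \cdot \frac{17947}{8346} = \frac{17947}{16692} \approx 1.0752$)
$h{\left(t \right)} - E{\left(-28 \right)} = \left(\frac{17947}{16692}\right)^{2} - -192 = \frac{322094809}{278622864} + 192 = \frac{53817684697}{278622864}$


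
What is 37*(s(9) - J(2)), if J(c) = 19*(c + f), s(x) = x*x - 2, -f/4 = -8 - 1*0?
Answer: -20979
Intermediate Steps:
f = 32 (f = -4*(-8 - 1*0) = -4*(-8 + 0) = -4*(-8) = 32)
s(x) = -2 + x**2 (s(x) = x**2 - 2 = -2 + x**2)
J(c) = 608 + 19*c (J(c) = 19*(c + 32) = 19*(32 + c) = 608 + 19*c)
37*(s(9) - J(2)) = 37*((-2 + 9**2) - (608 + 19*2)) = 37*((-2 + 81) - (608 + 38)) = 37*(79 - 1*646) = 37*(79 - 646) = 37*(-567) = -20979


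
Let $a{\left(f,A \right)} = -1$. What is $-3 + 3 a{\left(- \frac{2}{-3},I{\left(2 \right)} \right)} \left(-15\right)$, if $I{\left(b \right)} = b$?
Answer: $42$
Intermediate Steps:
$-3 + 3 a{\left(- \frac{2}{-3},I{\left(2 \right)} \right)} \left(-15\right) = -3 + 3 \left(-1\right) \left(-15\right) = -3 - -45 = -3 + 45 = 42$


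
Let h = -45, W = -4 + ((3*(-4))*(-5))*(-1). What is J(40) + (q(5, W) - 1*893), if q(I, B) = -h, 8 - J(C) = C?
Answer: -880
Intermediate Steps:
J(C) = 8 - C
W = -64 (W = -4 - 12*(-5)*(-1) = -4 + 60*(-1) = -4 - 60 = -64)
q(I, B) = 45 (q(I, B) = -1*(-45) = 45)
J(40) + (q(5, W) - 1*893) = (8 - 1*40) + (45 - 1*893) = (8 - 40) + (45 - 893) = -32 - 848 = -880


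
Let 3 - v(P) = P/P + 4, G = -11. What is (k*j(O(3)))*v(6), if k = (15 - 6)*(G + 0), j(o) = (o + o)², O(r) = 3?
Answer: 7128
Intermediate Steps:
v(P) = -2 (v(P) = 3 - (P/P + 4) = 3 - (1 + 4) = 3 - 1*5 = 3 - 5 = -2)
j(o) = 4*o² (j(o) = (2*o)² = 4*o²)
k = -99 (k = (15 - 6)*(-11 + 0) = 9*(-11) = -99)
(k*j(O(3)))*v(6) = -396*3²*(-2) = -396*9*(-2) = -99*36*(-2) = -3564*(-2) = 7128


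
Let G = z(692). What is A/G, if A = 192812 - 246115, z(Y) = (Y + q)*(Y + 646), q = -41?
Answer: -53303/871038 ≈ -0.061195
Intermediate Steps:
z(Y) = (-41 + Y)*(646 + Y) (z(Y) = (Y - 41)*(Y + 646) = (-41 + Y)*(646 + Y))
A = -53303
G = 871038 (G = -26486 + 692² + 605*692 = -26486 + 478864 + 418660 = 871038)
A/G = -53303/871038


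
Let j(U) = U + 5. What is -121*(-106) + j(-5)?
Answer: 12826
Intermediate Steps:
j(U) = 5 + U
-121*(-106) + j(-5) = -121*(-106) + (5 - 5) = 12826 + 0 = 12826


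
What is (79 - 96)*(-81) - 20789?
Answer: -19412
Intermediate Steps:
(79 - 96)*(-81) - 20789 = -17*(-81) - 20789 = 1377 - 20789 = -19412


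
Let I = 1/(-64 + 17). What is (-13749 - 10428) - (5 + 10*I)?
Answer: -1136544/47 ≈ -24182.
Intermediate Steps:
I = -1/47 (I = 1/(-47) = -1/47 ≈ -0.021277)
(-13749 - 10428) - (5 + 10*I) = (-13749 - 10428) - (5 + 10*(-1/47)) = -24177 - (5 - 10/47) = -24177 - 1*225/47 = -24177 - 225/47 = -1136544/47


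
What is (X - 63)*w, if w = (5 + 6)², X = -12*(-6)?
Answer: 1089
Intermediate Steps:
X = 72
w = 121 (w = 11² = 121)
(X - 63)*w = (72 - 63)*121 = 9*121 = 1089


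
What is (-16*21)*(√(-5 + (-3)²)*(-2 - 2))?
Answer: 2688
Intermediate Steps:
(-16*21)*(√(-5 + (-3)²)*(-2 - 2)) = -336*√(-5 + 9)*(-4) = -336*√4*(-4) = -672*(-4) = -336*(-8) = 2688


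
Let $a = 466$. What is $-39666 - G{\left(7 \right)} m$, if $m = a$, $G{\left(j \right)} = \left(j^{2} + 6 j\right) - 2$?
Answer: $-81140$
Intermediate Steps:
$G{\left(j \right)} = -2 + j^{2} + 6 j$
$m = 466$
$-39666 - G{\left(7 \right)} m = -39666 - \left(-2 + 7^{2} + 6 \cdot 7\right) 466 = -39666 - \left(-2 + 49 + 42\right) 466 = -39666 - 89 \cdot 466 = -39666 - 41474 = -81140$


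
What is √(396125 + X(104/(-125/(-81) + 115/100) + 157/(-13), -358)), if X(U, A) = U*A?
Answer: √1243787249121027/56719 ≈ 621.79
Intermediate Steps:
X(U, A) = A*U
√(396125 + X(104/(-125/(-81) + 115/100) + 157/(-13), -358)) = √(396125 - 358*(104/(-125/(-81) + 115/100) + 157/(-13))) = √(396125 - 358*(104/(-125*(-1/81) + 115*(1/100)) + 157*(-1/13))) = √(396125 - 358*(104/(125/81 + 23/20) - 157/13)) = √(396125 - 358*(104/(4363/1620) - 157/13)) = √(396125 - 358*(104*(1620/4363) - 157/13)) = √(396125 - 358*(168480/4363 - 157/13)) = √(396125 - 358*1505249/56719) = √(396125 - 538879142/56719) = √(21928934733/56719) = √1243787249121027/56719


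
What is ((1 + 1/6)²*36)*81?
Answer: 3969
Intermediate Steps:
((1 + 1/6)²*36)*81 = ((1 + ⅙)²*36)*81 = ((7/6)²*36)*81 = ((49/36)*36)*81 = 49*81 = 3969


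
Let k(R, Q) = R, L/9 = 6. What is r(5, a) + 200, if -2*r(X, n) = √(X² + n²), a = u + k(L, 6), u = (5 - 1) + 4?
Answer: 200 - √3869/2 ≈ 168.90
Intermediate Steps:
L = 54 (L = 9*6 = 54)
u = 8 (u = 4 + 4 = 8)
a = 62 (a = 8 + 54 = 62)
r(X, n) = -√(X² + n²)/2
r(5, a) + 200 = -√(5² + 62²)/2 + 200 = -√(25 + 3844)/2 + 200 = -√3869/2 + 200 = 200 - √3869/2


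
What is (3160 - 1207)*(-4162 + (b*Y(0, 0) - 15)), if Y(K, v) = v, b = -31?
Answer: -8157681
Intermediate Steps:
(3160 - 1207)*(-4162 + (b*Y(0, 0) - 15)) = (3160 - 1207)*(-4162 + (-31*0 - 15)) = 1953*(-4162 + (0 - 15)) = 1953*(-4162 - 15) = 1953*(-4177) = -8157681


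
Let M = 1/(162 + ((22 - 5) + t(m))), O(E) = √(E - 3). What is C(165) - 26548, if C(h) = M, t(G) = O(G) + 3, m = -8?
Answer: (-26548*√11 + 4831735*I)/(√11 - 182*I) ≈ -26548.0 - 9.9897e-5*I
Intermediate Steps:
O(E) = √(-3 + E)
t(G) = 3 + √(-3 + G) (t(G) = √(-3 + G) + 3 = 3 + √(-3 + G))
M = 1/(182 + I*√11) (M = 1/(162 + ((22 - 5) + (3 + √(-3 - 8)))) = 1/(162 + (17 + (3 + √(-11)))) = 1/(162 + (17 + (3 + I*√11))) = 1/(162 + (20 + I*√11)) = 1/(182 + I*√11) ≈ 0.0054927 - 0.0001001*I)
C(h) = 182/33135 - I*√11/33135
C(165) - 26548 = (182/33135 - I*√11/33135) - 26548 = -879667798/33135 - I*√11/33135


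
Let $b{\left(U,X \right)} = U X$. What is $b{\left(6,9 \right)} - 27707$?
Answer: $-27653$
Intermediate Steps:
$b{\left(6,9 \right)} - 27707 = 6 \cdot 9 - 27707 = 54 - 27707 = -27653$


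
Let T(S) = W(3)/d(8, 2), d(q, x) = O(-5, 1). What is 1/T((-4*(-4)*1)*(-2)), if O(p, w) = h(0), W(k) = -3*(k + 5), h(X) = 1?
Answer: -1/24 ≈ -0.041667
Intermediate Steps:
W(k) = -15 - 3*k (W(k) = -3*(5 + k) = -15 - 3*k)
O(p, w) = 1
d(q, x) = 1
T(S) = -24 (T(S) = (-15 - 3*3)/1 = (-15 - 9)*1 = -24*1 = -24)
1/T((-4*(-4)*1)*(-2)) = 1/(-24) = -1/24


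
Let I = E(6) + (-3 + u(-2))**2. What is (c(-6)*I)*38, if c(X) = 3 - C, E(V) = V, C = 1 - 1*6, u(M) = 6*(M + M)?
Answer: 223440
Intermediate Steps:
u(M) = 12*M (u(M) = 6*(2*M) = 12*M)
C = -5 (C = 1 - 6 = -5)
c(X) = 8 (c(X) = 3 - 1*(-5) = 3 + 5 = 8)
I = 735 (I = 6 + (-3 + 12*(-2))**2 = 6 + (-3 - 24)**2 = 6 + (-27)**2 = 6 + 729 = 735)
(c(-6)*I)*38 = (8*735)*38 = 5880*38 = 223440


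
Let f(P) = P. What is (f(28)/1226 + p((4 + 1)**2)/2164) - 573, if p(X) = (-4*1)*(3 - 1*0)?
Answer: -190019974/331633 ≈ -572.98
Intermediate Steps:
p(X) = -12 (p(X) = -4*(3 + 0) = -4*3 = -12)
(f(28)/1226 + p((4 + 1)**2)/2164) - 573 = (28/1226 - 12/2164) - 573 = (28*(1/1226) - 12*1/2164) - 573 = (14/613 - 3/541) - 573 = 5735/331633 - 573 = -190019974/331633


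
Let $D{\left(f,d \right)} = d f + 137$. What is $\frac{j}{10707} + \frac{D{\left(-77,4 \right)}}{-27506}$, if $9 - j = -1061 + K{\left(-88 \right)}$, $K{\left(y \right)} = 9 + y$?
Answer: $\frac{11145097}{98168914} \approx 0.11353$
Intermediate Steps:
$D{\left(f,d \right)} = 137 + d f$
$j = 1149$ ($j = 9 - \left(-1061 + \left(9 - 88\right)\right) = 9 - \left(-1061 - 79\right) = 9 - -1140 = 9 + 1140 = 1149$)
$\frac{j}{10707} + \frac{D{\left(-77,4 \right)}}{-27506} = \frac{1149}{10707} + \frac{137 + 4 \left(-77\right)}{-27506} = 1149 \cdot \frac{1}{10707} + \left(137 - 308\right) \left(- \frac{1}{27506}\right) = \frac{383}{3569} - - \frac{171}{27506} = \frac{383}{3569} + \frac{171}{27506} = \frac{11145097}{98168914}$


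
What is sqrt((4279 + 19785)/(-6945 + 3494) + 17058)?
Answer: sqrt(203067517394)/3451 ≈ 130.58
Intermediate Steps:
sqrt((4279 + 19785)/(-6945 + 3494) + 17058) = sqrt(24064/(-3451) + 17058) = sqrt(24064*(-1/3451) + 17058) = sqrt(-24064/3451 + 17058) = sqrt(58843094/3451) = sqrt(203067517394)/3451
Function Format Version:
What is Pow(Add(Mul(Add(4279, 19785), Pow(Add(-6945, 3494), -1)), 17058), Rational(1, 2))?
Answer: Mul(Rational(1, 3451), Pow(203067517394, Rational(1, 2))) ≈ 130.58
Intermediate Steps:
Pow(Add(Mul(Add(4279, 19785), Pow(Add(-6945, 3494), -1)), 17058), Rational(1, 2)) = Pow(Add(Mul(24064, Pow(-3451, -1)), 17058), Rational(1, 2)) = Pow(Add(Mul(24064, Rational(-1, 3451)), 17058), Rational(1, 2)) = Pow(Add(Rational(-24064, 3451), 17058), Rational(1, 2)) = Pow(Rational(58843094, 3451), Rational(1, 2)) = Mul(Rational(1, 3451), Pow(203067517394, Rational(1, 2)))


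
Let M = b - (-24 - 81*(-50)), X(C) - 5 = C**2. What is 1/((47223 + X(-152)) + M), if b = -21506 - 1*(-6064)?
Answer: 1/50864 ≈ 1.9660e-5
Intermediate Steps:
X(C) = 5 + C**2
b = -15442 (b = -21506 + 6064 = -15442)
M = -19468 (M = -15442 - (-24 - 81*(-50)) = -15442 - (-24 + 4050) = -15442 - 1*4026 = -15442 - 4026 = -19468)
1/((47223 + X(-152)) + M) = 1/((47223 + (5 + (-152)**2)) - 19468) = 1/((47223 + (5 + 23104)) - 19468) = 1/((47223 + 23109) - 19468) = 1/(70332 - 19468) = 1/50864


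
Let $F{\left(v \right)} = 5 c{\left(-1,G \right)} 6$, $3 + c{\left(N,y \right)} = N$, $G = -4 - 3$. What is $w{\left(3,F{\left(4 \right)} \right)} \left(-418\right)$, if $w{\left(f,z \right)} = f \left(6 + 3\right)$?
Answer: $-11286$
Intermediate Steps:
$G = -7$ ($G = -4 - 3 = -7$)
$c{\left(N,y \right)} = -3 + N$
$F{\left(v \right)} = -120$ ($F{\left(v \right)} = 5 \left(-3 - 1\right) 6 = 5 \left(-4\right) 6 = \left(-20\right) 6 = -120$)
$w{\left(f,z \right)} = 9 f$ ($w{\left(f,z \right)} = f 9 = 9 f$)
$w{\left(3,F{\left(4 \right)} \right)} \left(-418\right) = 9 \cdot 3 \left(-418\right) = 27 \left(-418\right) = -11286$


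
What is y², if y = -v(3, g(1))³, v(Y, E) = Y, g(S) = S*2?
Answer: 729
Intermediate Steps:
g(S) = 2*S
y = -27 (y = -1*3³ = -1*27 = -27)
y² = (-27)² = 729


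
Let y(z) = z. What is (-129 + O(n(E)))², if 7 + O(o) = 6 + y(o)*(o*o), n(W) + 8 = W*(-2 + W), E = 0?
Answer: 412164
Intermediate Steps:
n(W) = -8 + W*(-2 + W)
O(o) = -1 + o³ (O(o) = -7 + (6 + o*(o*o)) = -7 + (6 + o*o²) = -7 + (6 + o³) = -1 + o³)
(-129 + O(n(E)))² = (-129 + (-1 + (-8 + 0² - 2*0)³))² = (-129 + (-1 + (-8 + 0 + 0)³))² = (-129 + (-1 + (-8)³))² = (-129 + (-1 - 512))² = (-129 - 513)² = (-642)² = 412164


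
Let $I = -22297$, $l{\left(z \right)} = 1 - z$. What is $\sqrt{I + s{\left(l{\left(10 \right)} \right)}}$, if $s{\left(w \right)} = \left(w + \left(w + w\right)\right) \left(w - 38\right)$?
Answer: $2 i \sqrt{5257} \approx 145.01 i$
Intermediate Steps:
$s{\left(w \right)} = 3 w \left(-38 + w\right)$ ($s{\left(w \right)} = \left(w + 2 w\right) \left(-38 + w\right) = 3 w \left(-38 + w\right)$)
$\sqrt{I + s{\left(l{\left(10 \right)} \right)}} = \sqrt{-22297 + 3 \left(1 - 10\right) \left(-38 + \left(1 - 10\right)\right)} = \sqrt{-22297 + 3 \left(-9\right) \left(-38 - 9\right)} = \sqrt{-22297 + 3 \left(-9\right) \left(-47\right)} = \sqrt{-22297 + 1269} = \sqrt{-21028} = 2 i \sqrt{5257}$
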